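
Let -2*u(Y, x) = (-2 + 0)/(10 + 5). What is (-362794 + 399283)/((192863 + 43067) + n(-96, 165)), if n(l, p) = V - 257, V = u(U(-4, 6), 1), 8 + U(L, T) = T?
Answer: 547335/3535096 ≈ 0.15483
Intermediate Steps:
U(L, T) = -8 + T
u(Y, x) = 1/15 (u(Y, x) = -(-2 + 0)/(2*(10 + 5)) = -(-1)/15 = -½*(-2/15) = 1/15)
V = 1/15 ≈ 0.066667
n(l, p) = -3854/15 (n(l, p) = 1/15 - 257 = -3854/15)
(-362794 + 399283)/((192863 + 43067) + n(-96, 165)) = (-362794 + 399283)/((192863 + 43067) - 3854/15) = 36489/(235930 - 3854/15) = 36489/(3535096/15) = 36489*(15/3535096) = 547335/3535096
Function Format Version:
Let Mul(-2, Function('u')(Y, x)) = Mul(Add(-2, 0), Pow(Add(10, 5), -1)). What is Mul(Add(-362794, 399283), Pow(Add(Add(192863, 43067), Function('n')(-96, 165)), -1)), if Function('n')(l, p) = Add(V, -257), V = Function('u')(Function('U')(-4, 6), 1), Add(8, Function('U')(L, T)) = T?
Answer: Rational(547335, 3535096) ≈ 0.15483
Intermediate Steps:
Function('U')(L, T) = Add(-8, T)
Function('u')(Y, x) = Rational(1, 15) (Function('u')(Y, x) = Mul(Rational(-1, 2), Mul(Add(-2, 0), Pow(Add(10, 5), -1))) = Mul(Rational(-1, 2), Mul(-2, Pow(15, -1))) = Mul(Rational(-1, 2), Mul(-2, Rational(1, 15))) = Mul(Rational(-1, 2), Rational(-2, 15)) = Rational(1, 15))
V = Rational(1, 15) ≈ 0.066667
Function('n')(l, p) = Rational(-3854, 15) (Function('n')(l, p) = Add(Rational(1, 15), -257) = Rational(-3854, 15))
Mul(Add(-362794, 399283), Pow(Add(Add(192863, 43067), Function('n')(-96, 165)), -1)) = Mul(Add(-362794, 399283), Pow(Add(Add(192863, 43067), Rational(-3854, 15)), -1)) = Mul(36489, Pow(Add(235930, Rational(-3854, 15)), -1)) = Mul(36489, Pow(Rational(3535096, 15), -1)) = Mul(36489, Rational(15, 3535096)) = Rational(547335, 3535096)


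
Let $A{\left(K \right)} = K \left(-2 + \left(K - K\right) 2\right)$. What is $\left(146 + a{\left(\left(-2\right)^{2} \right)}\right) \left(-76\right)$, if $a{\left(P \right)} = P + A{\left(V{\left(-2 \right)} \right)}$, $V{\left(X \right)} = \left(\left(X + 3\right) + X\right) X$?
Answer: $-11096$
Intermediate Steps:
$V{\left(X \right)} = X \left(3 + 2 X\right)$ ($V{\left(X \right)} = \left(\left(3 + X\right) + X\right) X = \left(3 + 2 X\right) X = X \left(3 + 2 X\right)$)
$A{\left(K \right)} = - 2 K$ ($A{\left(K \right)} = K \left(-2 + 0 \cdot 2\right) = K \left(-2 + 0\right) = K \left(-2\right) = - 2 K$)
$a{\left(P \right)} = -4 + P$ ($a{\left(P \right)} = P - 2 \left(- 2 \left(3 + 2 \left(-2\right)\right)\right) = P - 2 \left(- 2 \left(3 - 4\right)\right) = P - 2 \left(\left(-2\right) \left(-1\right)\right) = P - 4 = -4 + P$)
$\left(146 + a{\left(\left(-2\right)^{2} \right)}\right) \left(-76\right) = \left(146 - \left(4 - \left(-2\right)^{2}\right)\right) \left(-76\right) = \left(146 + \left(-4 + 4\right)\right) \left(-76\right) = \left(146 + 0\right) \left(-76\right) = 146 \left(-76\right) = -11096$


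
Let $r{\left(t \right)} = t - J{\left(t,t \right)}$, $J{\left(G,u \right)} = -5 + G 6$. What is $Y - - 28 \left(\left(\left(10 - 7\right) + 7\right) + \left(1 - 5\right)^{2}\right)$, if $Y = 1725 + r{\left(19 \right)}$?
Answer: $2363$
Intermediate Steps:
$J{\left(G,u \right)} = -5 + 6 G$
$r{\left(t \right)} = 5 - 5 t$ ($r{\left(t \right)} = t - \left(-5 + 6 t\right) = 5 - 5 t$)
$Y = 1635$ ($Y = 1725 + \left(5 - 95\right) = 1725 - 90 = 1635$)
$Y - - 28 \left(\left(\left(10 - 7\right) + 7\right) + \left(1 - 5\right)^{2}\right) = 1635 - - 28 \left(\left(\left(10 - 7\right) + 7\right) + \left(1 - 5\right)^{2}\right) = 1635 - - 28 \left(\left(3 + 7\right) + \left(-4\right)^{2}\right) = 1635 - - 28 \left(10 + 16\right) = 1635 - \left(-28\right) 26 = 1635 - -728 = 1635 + 728 = 2363$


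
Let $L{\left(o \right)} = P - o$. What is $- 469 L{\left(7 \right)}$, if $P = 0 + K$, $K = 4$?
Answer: $1407$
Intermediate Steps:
$P = 4$ ($P = 0 + 4 = 4$)
$L{\left(o \right)} = 4 - o$
$- 469 L{\left(7 \right)} = - 469 \left(4 - 7\right) = \left(-469\right) \left(-3\right) = 1407$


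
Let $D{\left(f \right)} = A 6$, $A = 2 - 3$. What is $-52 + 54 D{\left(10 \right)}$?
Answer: $-376$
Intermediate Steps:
$A = -1$
$D{\left(f \right)} = -6$ ($D{\left(f \right)} = \left(-1\right) 6 = -6$)
$-52 + 54 D{\left(10 \right)} = -52 + 54 \left(-6\right) = -52 - 324 = -376$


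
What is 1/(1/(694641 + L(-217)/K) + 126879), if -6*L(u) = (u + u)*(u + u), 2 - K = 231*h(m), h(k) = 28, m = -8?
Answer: 6737370148/854830787017791 ≈ 7.8815e-6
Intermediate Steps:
K = -6466 (K = 2 - 231*28 = 2 - 1*6468 = 2 - 6468 = -6466)
L(u) = -2*u**2/3 (L(u) = -(u + u)*(u + u)/6 = -2*u*2*u/6 = -2*u**2/3)
1/(1/(694641 + L(-217)/K) + 126879) = 1/(1/(694641 - 2/3*(-217)**2/(-6466)) + 126879) = 1/(1/(694641 - 2/3*47089*(-1/6466)) + 126879) = 1/(1/(694641 - 94178/3*(-1/6466)) + 126879) = 1/(1/(694641 + 47089/9699) + 126879) = 1/(1/(6737370148/9699) + 126879) = 1/(9699/6737370148 + 126879) = 1/(854830787017791/6737370148) = 6737370148/854830787017791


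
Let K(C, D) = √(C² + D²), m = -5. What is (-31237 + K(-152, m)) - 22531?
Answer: -53768 + √23129 ≈ -53616.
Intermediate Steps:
(-31237 + K(-152, m)) - 22531 = (-31237 + √((-152)² + (-5)²)) - 22531 = (-31237 + √(23104 + 25)) - 22531 = (-31237 + √23129) - 22531 = -53768 + √23129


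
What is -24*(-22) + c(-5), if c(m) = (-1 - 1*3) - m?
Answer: 529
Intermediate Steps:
c(m) = -4 - m (c(m) = (-1 - 3) - m = -4 - m)
-24*(-22) + c(-5) = -24*(-22) + (-4 - 1*(-5)) = 528 + (-4 + 5) = 528 + 1 = 529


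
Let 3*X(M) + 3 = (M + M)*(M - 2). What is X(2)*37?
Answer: -37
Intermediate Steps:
X(M) = -1 + 2*M*(-2 + M)/3 (X(M) = -1 + ((M + M)*(M - 2))/3 = -1 + ((2*M)*(-2 + M))/3 = -1 + (2*M*(-2 + M))/3 = -1 + 2*M*(-2 + M)/3)
X(2)*37 = (-1 - 4/3*2 + (⅔)*2²)*37 = (-1 - 8/3 + (⅔)*4)*37 = (-1 - 8/3 + 8/3)*37 = -1*37 = -37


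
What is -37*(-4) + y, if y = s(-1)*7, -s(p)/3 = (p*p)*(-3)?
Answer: 211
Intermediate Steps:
s(p) = 9*p**2 (s(p) = -3*p*p*(-3) = -3*p**2*(-3) = -(-9)*p**2 = 9*p**2)
y = 63 (y = (9*(-1)**2)*7 = (9*1)*7 = 9*7 = 63)
-37*(-4) + y = -37*(-4) + 63 = 148 + 63 = 211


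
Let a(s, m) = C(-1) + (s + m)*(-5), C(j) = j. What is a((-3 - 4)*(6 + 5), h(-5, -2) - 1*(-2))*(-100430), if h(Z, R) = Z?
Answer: -40071570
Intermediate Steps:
a(s, m) = -1 - 5*m - 5*s (a(s, m) = -1 + (s + m)*(-5) = -1 + (m + s)*(-5) = -1 + (-5*m - 5*s) = -1 - 5*m - 5*s)
a((-3 - 4)*(6 + 5), h(-5, -2) - 1*(-2))*(-100430) = (-1 - 5*(-5 - 1*(-2)) - 5*(-3 - 4)*(6 + 5))*(-100430) = (-1 - 5*(-5 + 2) - (-35)*11)*(-100430) = (-1 - 5*(-3) - 5*(-77))*(-100430) = (-1 + 15 + 385)*(-100430) = 399*(-100430) = -40071570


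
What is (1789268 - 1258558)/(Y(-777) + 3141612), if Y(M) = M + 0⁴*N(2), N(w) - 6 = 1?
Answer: 106142/628167 ≈ 0.16897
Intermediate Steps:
N(w) = 7 (N(w) = 6 + 1 = 7)
Y(M) = M (Y(M) = M + 0⁴*7 = M + 0*7 = M + 0 = M)
(1789268 - 1258558)/(Y(-777) + 3141612) = (1789268 - 1258558)/(-777 + 3141612) = 530710/3140835 = 530710*(1/3140835) = 106142/628167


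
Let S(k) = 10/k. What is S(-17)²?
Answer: 100/289 ≈ 0.34602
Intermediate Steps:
S(-17)² = (10/(-17))² = (10*(-1/17))² = (-10/17)² = 100/289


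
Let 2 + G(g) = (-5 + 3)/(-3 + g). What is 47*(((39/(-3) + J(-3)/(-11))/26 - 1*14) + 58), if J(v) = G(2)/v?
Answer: 4089/2 ≈ 2044.5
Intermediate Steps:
G(g) = -2 - 2/(-3 + g) (G(g) = -2 + (-5 + 3)/(-3 + g) = -2 - 2/(-3 + g))
J(v) = 0 (J(v) = (2*(2 - 1*2)/(-3 + 2))/v = (2*(2 - 2)/(-1))/v = (2*(-1)*0)/v = 0/v = 0)
47*(((39/(-3) + J(-3)/(-11))/26 - 1*14) + 58) = 47*(((39/(-3) + 0/(-11))/26 - 1*14) + 58) = 47*(((39*(-1/3) + 0*(-1/11))*(1/26) - 14) + 58) = 47*(((-13 + 0)*(1/26) - 14) + 58) = 47*((-13*1/26 - 14) + 58) = 47*((-1/2 - 14) + 58) = 47*(-29/2 + 58) = 47*(87/2) = 4089/2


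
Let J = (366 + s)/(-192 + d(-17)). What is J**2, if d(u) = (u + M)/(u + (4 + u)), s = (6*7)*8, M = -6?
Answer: 443523600/32913169 ≈ 13.476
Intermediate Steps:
s = 336 (s = 42*8 = 336)
d(u) = (-6 + u)/(4 + 2*u) (d(u) = (u - 6)/(u + (4 + u)) = (-6 + u)/(4 + 2*u))
J = -21060/5737 (J = (366 + 336)/(-192 + (-6 - 17)/(2*(2 - 17))) = 702/(-192 + (1/2)*(-23)/(-15)) = 702/(-192 + (1/2)*(-1/15)*(-23)) = 702/(-192 + 23/30) = 702/(-5737/30) = 702*(-30/5737) = -21060/5737 ≈ -3.6709)
J**2 = (-21060/5737)**2 = 443523600/32913169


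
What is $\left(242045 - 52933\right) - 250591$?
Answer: $-61479$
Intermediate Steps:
$\left(242045 - 52933\right) - 250591 = 189112 - 250591 = -61479$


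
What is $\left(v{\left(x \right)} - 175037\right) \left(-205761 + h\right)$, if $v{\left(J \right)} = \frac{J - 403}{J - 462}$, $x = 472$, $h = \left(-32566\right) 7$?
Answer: $\frac{759145800623}{10} \approx 7.5915 \cdot 10^{10}$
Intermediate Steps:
$h = -227962$
$v{\left(J \right)} = \frac{-403 + J}{-462 + J}$
$\left(v{\left(x \right)} - 175037\right) \left(-205761 + h\right) = \left(\frac{-403 + 472}{-462 + 472} - 175037\right) \left(-205761 - 227962\right) = \left(\frac{1}{10} \cdot 69 - 175037\right) \left(-433723\right) = \left(\frac{69}{10} - 175037\right) \left(-433723\right) = \left(- \frac{1750301}{10}\right) \left(-433723\right) = \frac{759145800623}{10}$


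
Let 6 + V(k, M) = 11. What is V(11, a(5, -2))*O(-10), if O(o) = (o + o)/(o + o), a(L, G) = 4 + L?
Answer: 5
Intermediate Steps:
V(k, M) = 5 (V(k, M) = -6 + 11 = 5)
O(o) = 1 (O(o) = (2*o)/((2*o)) = (2*o)*(1/(2*o)) = 1)
V(11, a(5, -2))*O(-10) = 5*1 = 5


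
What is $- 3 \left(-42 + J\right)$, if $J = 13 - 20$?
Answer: $147$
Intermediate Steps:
$J = -7$ ($J = 13 - 20 = -7$)
$- 3 \left(-42 + J\right) = - 3 \left(-42 - 7\right) = \left(-3\right) \left(-49\right) = 147$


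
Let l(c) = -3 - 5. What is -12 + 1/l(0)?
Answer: -97/8 ≈ -12.125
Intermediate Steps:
l(c) = -8
-12 + 1/l(0) = -12 + 1/(-8) = -12 - 1/8*1 = -12 - 1/8 = -97/8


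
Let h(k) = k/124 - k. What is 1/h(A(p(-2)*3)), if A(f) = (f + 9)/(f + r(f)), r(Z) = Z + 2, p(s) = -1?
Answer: 248/369 ≈ 0.67209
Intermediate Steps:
r(Z) = 2 + Z
A(f) = (9 + f)/(2 + 2*f) (A(f) = (f + 9)/(f + (2 + f)) = (9 + f)/(2 + 2*f))
h(k) = -123*k/124 (h(k) = k*(1/124) - k = k/124 - k = -123*k/124)
1/h(A(p(-2)*3)) = 1/(-123*(9 - 1*3)/(248*(1 - 1*3))) = 1/(-123*(9 - 3)/(248*(1 - 3))) = 1/(-123*6/(248*(-2))) = 1/(-123*(-1)*6/(248*2)) = 1/(-123/124*(-3/2)) = 1/(369/248) = 248/369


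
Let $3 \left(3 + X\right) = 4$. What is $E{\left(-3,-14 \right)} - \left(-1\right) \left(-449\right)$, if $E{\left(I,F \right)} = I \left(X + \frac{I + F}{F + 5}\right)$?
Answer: $- \frac{1349}{3} \approx -449.67$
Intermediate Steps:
$X = - \frac{5}{3}$ ($X = -3 + \frac{1}{3} \cdot 4 = -3 + \frac{4}{3} = - \frac{5}{3} \approx -1.6667$)
$E{\left(I,F \right)} = I \left(- \frac{5}{3} + \frac{F + I}{5 + F}\right)$ ($E{\left(I,F \right)} = I \left(- \frac{5}{3} + \frac{I + F}{F + 5}\right) = I \left(- \frac{5}{3} + \frac{F + I}{5 + F}\right)$)
$E{\left(-3,-14 \right)} - \left(-1\right) \left(-449\right) = \frac{1}{3} \left(-3\right) \frac{1}{5 - 14} \left(-25 - -28 + 3 \left(-3\right)\right) - \left(-1\right) \left(-449\right) = \frac{1}{3} \left(-3\right) \frac{1}{-9} \left(-25 + 28 - 9\right) - 449 = \frac{1}{3} \left(-3\right) \left(- \frac{1}{9}\right) \left(-6\right) - 449 = - \frac{2}{3} - 449 = - \frac{1349}{3}$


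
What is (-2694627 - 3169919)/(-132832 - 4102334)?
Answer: 2932273/2117583 ≈ 1.3847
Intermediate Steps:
(-2694627 - 3169919)/(-132832 - 4102334) = -5864546/(-4235166) = -5864546*(-1/4235166) = 2932273/2117583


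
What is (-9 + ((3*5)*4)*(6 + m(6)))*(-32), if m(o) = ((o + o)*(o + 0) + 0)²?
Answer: -9964512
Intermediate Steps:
m(o) = 4*o⁴ (m(o) = ((2*o)*o + 0)² = (2*o² + 0)² = (2*o²)² = 4*o⁴)
(-9 + ((3*5)*4)*(6 + m(6)))*(-32) = (-9 + ((3*5)*4)*(6 + 4*6⁴))*(-32) = (-9 + (15*4)*(6 + 4*1296))*(-32) = (-9 + 60*(6 + 5184))*(-32) = (-9 + 60*5190)*(-32) = (-9 + 311400)*(-32) = 311391*(-32) = -9964512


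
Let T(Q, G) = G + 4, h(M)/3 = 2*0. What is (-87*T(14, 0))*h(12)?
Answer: 0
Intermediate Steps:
h(M) = 0 (h(M) = 3*(2*0) = 3*0 = 0)
T(Q, G) = 4 + G
(-87*T(14, 0))*h(12) = -87*(4 + 0)*0 = -87*4*0 = -348*0 = 0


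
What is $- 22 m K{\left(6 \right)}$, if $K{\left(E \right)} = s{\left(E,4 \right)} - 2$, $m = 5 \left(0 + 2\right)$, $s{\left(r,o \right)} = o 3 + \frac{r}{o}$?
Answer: $-2530$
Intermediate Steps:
$s{\left(r,o \right)} = 3 o + \frac{r}{o}$
$m = 10$ ($m = 5 \cdot 2 = 10$)
$K{\left(E \right)} = 10 + \frac{E}{4}$ ($K{\left(E \right)} = \left(3 \cdot 4 + \frac{E}{4}\right) - 2 = \left(12 + E \frac{1}{4}\right) - 2 = \left(12 + \frac{E}{4}\right) - 2 = 10 + \frac{E}{4}$)
$- 22 m K{\left(6 \right)} = \left(-22\right) 10 \left(10 + \frac{1}{4} \cdot 6\right) = - 220 \left(10 + \frac{3}{2}\right) = \left(-220\right) \frac{23}{2} = -2530$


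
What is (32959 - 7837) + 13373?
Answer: 38495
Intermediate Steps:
(32959 - 7837) + 13373 = 25122 + 13373 = 38495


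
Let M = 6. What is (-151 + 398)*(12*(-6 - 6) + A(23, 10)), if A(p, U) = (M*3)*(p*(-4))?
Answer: -444600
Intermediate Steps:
A(p, U) = -72*p (A(p, U) = (6*3)*(p*(-4)) = 18*(-4*p) = -72*p)
(-151 + 398)*(12*(-6 - 6) + A(23, 10)) = (-151 + 398)*(12*(-6 - 6) - 72*23) = 247*(12*(-12) - 1656) = 247*(-144 - 1656) = 247*(-1800) = -444600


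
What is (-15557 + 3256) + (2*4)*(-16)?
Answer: -12429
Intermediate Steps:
(-15557 + 3256) + (2*4)*(-16) = -12301 + 8*(-16) = -12301 - 128 = -12429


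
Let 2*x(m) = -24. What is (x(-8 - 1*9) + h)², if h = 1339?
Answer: 1760929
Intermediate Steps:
x(m) = -12 (x(m) = (½)*(-24) = -12)
(x(-8 - 1*9) + h)² = (-12 + 1339)² = 1327² = 1760929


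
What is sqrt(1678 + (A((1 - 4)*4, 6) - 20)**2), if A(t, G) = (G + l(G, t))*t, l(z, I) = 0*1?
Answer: sqrt(10142) ≈ 100.71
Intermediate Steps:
l(z, I) = 0
A(t, G) = G*t (A(t, G) = (G + 0)*t = G*t)
sqrt(1678 + (A((1 - 4)*4, 6) - 20)**2) = sqrt(1678 + (6*((1 - 4)*4) - 20)**2) = sqrt(1678 + (6*(-3*4) - 20)**2) = sqrt(1678 + (6*(-12) - 20)**2) = sqrt(1678 + (-72 - 20)**2) = sqrt(1678 + (-92)**2) = sqrt(1678 + 8464) = sqrt(10142)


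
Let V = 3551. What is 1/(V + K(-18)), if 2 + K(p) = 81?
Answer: 1/3630 ≈ 0.00027548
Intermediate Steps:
K(p) = 79 (K(p) = -2 + 81 = 79)
1/(V + K(-18)) = 1/(3551 + 79) = 1/3630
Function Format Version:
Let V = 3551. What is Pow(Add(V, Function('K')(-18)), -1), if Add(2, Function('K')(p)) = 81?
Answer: Rational(1, 3630) ≈ 0.00027548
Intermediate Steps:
Function('K')(p) = 79 (Function('K')(p) = Add(-2, 81) = 79)
Pow(Add(V, Function('K')(-18)), -1) = Pow(Add(3551, 79), -1) = Pow(3630, -1) = Rational(1, 3630)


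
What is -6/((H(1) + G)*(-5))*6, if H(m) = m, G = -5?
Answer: -9/5 ≈ -1.8000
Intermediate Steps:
-6/((H(1) + G)*(-5))*6 = -6/((1 - 5)*(-5))*6 = -6/((-4*(-5)))*6 = -6/20*6 = -1*3/10*6 = -3/10*6 = -9/5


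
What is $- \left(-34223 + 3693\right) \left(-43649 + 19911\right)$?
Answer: $-724721140$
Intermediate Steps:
$- \left(-34223 + 3693\right) \left(-43649 + 19911\right) = - \left(-30530\right) \left(-23738\right) = \left(-1\right) 724721140 = -724721140$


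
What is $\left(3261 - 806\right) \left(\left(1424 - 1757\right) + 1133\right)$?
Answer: $1964000$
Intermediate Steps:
$\left(3261 - 806\right) \left(\left(1424 - 1757\right) + 1133\right) = 2455 \left(\left(1424 - 1757\right) + 1133\right) = 2455 \left(-333 + 1133\right) = 2455 \cdot 800 = 1964000$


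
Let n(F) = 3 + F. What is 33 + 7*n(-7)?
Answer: 5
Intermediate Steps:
33 + 7*n(-7) = 33 + 7*(3 - 7) = 33 + 7*(-4) = 33 - 28 = 5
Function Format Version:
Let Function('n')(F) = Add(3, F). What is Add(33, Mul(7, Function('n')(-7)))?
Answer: 5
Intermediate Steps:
Add(33, Mul(7, Function('n')(-7))) = Add(33, Mul(7, Add(3, -7))) = Add(33, Mul(7, -4)) = Add(33, -28) = 5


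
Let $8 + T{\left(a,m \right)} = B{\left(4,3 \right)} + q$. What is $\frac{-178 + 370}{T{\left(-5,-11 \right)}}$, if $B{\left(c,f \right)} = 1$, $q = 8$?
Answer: $192$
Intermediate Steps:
$T{\left(a,m \right)} = 1$ ($T{\left(a,m \right)} = -8 + \left(1 + 8\right) = -8 + 9 = 1$)
$\frac{-178 + 370}{T{\left(-5,-11 \right)}} = \frac{-178 + 370}{1} = 1 \cdot 192 = 192$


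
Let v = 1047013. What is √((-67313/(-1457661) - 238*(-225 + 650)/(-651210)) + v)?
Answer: √2376983949946316051025909/1506735587 ≈ 1023.2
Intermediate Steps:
√((-67313/(-1457661) - 238*(-225 + 650)/(-651210)) + v) = √((-67313/(-1457661) - 238*(-225 + 650)/(-651210)) + 1047013) = √((-67313*(-1/1457661) - 238*425*(-1/651210)) + 1047013) = √((67313/1457661 - 101150*(-1/651210)) + 1047013) = √((67313/1457661 + 1445/9303) + 1047013) = √(303614776/1506735587 + 1047013) = √(1577572050766407/1506735587) = √2376983949946316051025909/1506735587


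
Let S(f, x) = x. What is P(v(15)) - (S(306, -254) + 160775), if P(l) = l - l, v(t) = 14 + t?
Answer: -160521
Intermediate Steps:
P(l) = 0
P(v(15)) - (S(306, -254) + 160775) = 0 - (-254 + 160775) = 0 - 1*160521 = 0 - 160521 = -160521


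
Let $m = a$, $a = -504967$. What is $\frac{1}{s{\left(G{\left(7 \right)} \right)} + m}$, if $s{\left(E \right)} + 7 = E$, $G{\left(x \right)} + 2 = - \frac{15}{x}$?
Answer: $- \frac{7}{3534847} \approx -1.9803 \cdot 10^{-6}$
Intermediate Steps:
$G{\left(x \right)} = -2 - \frac{15}{x}$
$m = -504967$
$s{\left(E \right)} = -7 + E$
$\frac{1}{s{\left(G{\left(7 \right)} \right)} + m} = \frac{1}{\left(-7 - \left(2 + \frac{15}{7}\right)\right) - 504967} = \frac{1}{\left(-7 - \frac{29}{7}\right) - 504967} = \frac{1}{- \frac{78}{7} - 504967} = \frac{1}{- \frac{3534847}{7}} = - \frac{7}{3534847}$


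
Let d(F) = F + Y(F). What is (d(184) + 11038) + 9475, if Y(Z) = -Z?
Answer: 20513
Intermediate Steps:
d(F) = 0 (d(F) = F - F = 0)
(d(184) + 11038) + 9475 = (0 + 11038) + 9475 = 11038 + 9475 = 20513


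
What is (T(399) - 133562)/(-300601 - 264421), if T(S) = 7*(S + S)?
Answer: 63988/282511 ≈ 0.22650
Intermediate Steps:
T(S) = 14*S (T(S) = 7*(2*S) = 14*S)
(T(399) - 133562)/(-300601 - 264421) = (14*399 - 133562)/(-300601 - 264421) = (5586 - 133562)/(-565022) = -127976*(-1/565022) = 63988/282511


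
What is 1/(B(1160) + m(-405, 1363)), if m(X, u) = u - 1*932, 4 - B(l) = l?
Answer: -1/725 ≈ -0.0013793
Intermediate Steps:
B(l) = 4 - l
m(X, u) = -932 + u (m(X, u) = u - 932 = -932 + u)
1/(B(1160) + m(-405, 1363)) = 1/((4 - 1*1160) + (-932 + 1363)) = 1/((4 - 1160) + 431) = 1/(-1156 + 431) = 1/(-725) = -1/725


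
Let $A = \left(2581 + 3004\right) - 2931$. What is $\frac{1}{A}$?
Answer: $\frac{1}{2654} \approx 0.00037679$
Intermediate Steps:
$A = 2654$ ($A = 5585 - 2931 = 2654$)
$\frac{1}{A} = \frac{1}{2654}$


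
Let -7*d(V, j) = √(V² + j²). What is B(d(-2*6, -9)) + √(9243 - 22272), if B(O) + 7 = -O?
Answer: -34/7 + I*√13029 ≈ -4.8571 + 114.14*I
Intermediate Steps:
d(V, j) = -√(V² + j²)/7
B(O) = -7 - O
B(d(-2*6, -9)) + √(9243 - 22272) = (-7 - (-1)*√((-2*6)² + (-9)²)/7) + √(9243 - 22272) = (-7 - (-1)*√((-12)² + 81)/7) + √(-13029) = (-7 - (-1)*√(144 + 81)/7) + I*√13029 = (-7 - (-1)*√225/7) + I*√13029 = (-7 - (-1)*15/7) + I*√13029 = (-7 - 1*(-15/7)) + I*√13029 = (-7 + 15/7) + I*√13029 = -34/7 + I*√13029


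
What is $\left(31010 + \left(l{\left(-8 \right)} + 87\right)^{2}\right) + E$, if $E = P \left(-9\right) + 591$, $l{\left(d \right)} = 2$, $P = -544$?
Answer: $44418$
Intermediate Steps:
$E = 5487$ ($E = \left(-544\right) \left(-9\right) + 591 = 4896 + 591 = 5487$)
$\left(31010 + \left(l{\left(-8 \right)} + 87\right)^{2}\right) + E = \left(31010 + \left(2 + 87\right)^{2}\right) + 5487 = \left(31010 + 89^{2}\right) + 5487 = \left(31010 + 7921\right) + 5487 = 38931 + 5487 = 44418$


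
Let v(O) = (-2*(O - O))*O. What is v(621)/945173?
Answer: 0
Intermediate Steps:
v(O) = 0 (v(O) = (-2*0)*O = 0*O = 0)
v(621)/945173 = 0/945173 = 0*(1/945173) = 0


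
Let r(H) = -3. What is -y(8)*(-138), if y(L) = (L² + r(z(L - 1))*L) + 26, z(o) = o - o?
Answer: 9108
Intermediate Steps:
z(o) = 0
y(L) = 26 + L² - 3*L (y(L) = (L² - 3*L) + 26 = 26 + L² - 3*L)
-y(8)*(-138) = -(26 + 8² - 3*8)*(-138) = -(26 + 64 - 24)*(-138) = -66*(-138) = -1*(-9108) = 9108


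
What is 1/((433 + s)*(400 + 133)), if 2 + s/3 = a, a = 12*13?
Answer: 1/477035 ≈ 2.0963e-6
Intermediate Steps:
a = 156
s = 462 (s = -6 + 3*156 = -6 + 468 = 462)
1/((433 + s)*(400 + 133)) = 1/((433 + 462)*(400 + 133)) = 1/(895*533) = 1/477035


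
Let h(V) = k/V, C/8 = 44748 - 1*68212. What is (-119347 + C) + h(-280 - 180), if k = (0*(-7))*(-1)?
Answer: -307059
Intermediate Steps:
k = 0 (k = 0*(-1) = 0)
C = -187712 (C = 8*(44748 - 1*68212) = 8*(44748 - 68212) = 8*(-23464) = -187712)
h(V) = 0 (h(V) = 0/V = 0)
(-119347 + C) + h(-280 - 180) = (-119347 - 187712) + 0 = -307059 + 0 = -307059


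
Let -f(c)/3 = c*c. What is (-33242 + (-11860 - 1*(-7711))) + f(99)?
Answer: -66794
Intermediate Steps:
f(c) = -3*c² (f(c) = -3*c*c = -3*c²)
(-33242 + (-11860 - 1*(-7711))) + f(99) = (-33242 + (-11860 - 1*(-7711))) - 3*99² = (-33242 + (-11860 + 7711)) - 3*9801 = (-33242 - 4149) - 29403 = -37391 - 29403 = -66794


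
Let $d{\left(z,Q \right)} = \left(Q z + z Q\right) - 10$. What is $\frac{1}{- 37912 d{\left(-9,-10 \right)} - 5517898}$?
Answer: $- \frac{1}{11962938} \approx -8.3592 \cdot 10^{-8}$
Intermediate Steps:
$d{\left(z,Q \right)} = -10 + 2 Q z$ ($d{\left(z,Q \right)} = \left(Q z + Q z\right) - 10 = 2 Q z - 10 = -10 + 2 Q z$)
$\frac{1}{- 37912 d{\left(-9,-10 \right)} - 5517898} = \frac{1}{- 37912 \left(-10 + 2 \left(-10\right) \left(-9\right)\right) - 5517898} = \frac{1}{- 37912 \left(-10 + 180\right) - 5517898} = \frac{1}{\left(-37912\right) 170 - 5517898} = \frac{1}{-6445040 - 5517898} = \frac{1}{-11962938} = - \frac{1}{11962938}$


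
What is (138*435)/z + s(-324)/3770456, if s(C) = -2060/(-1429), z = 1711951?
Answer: 80861015876945/2305990132297106 ≈ 0.035066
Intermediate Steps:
s(C) = 2060/1429 (s(C) = -2060*(-1/1429) = 2060/1429)
(138*435)/z + s(-324)/3770456 = (138*435)/1711951 + (2060/1429)/3770456 = 60030*(1/1711951) + (2060/1429)*(1/3770456) = 60030/1711951 + 515/1346995406 = 80861015876945/2305990132297106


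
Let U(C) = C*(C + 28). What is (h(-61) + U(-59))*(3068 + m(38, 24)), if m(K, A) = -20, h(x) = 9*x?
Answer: 3901440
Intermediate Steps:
U(C) = C*(28 + C)
(h(-61) + U(-59))*(3068 + m(38, 24)) = (9*(-61) - 59*(28 - 59))*(3068 - 20) = (-549 - 59*(-31))*3048 = (-549 + 1829)*3048 = 1280*3048 = 3901440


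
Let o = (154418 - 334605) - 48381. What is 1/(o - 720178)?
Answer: -1/948746 ≈ -1.0540e-6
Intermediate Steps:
o = -228568 (o = -180187 - 48381 = -228568)
1/(o - 720178) = 1/(-228568 - 720178) = 1/(-948746) = -1/948746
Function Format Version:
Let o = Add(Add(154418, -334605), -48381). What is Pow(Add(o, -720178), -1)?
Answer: Rational(-1, 948746) ≈ -1.0540e-6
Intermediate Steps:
o = -228568 (o = Add(-180187, -48381) = -228568)
Pow(Add(o, -720178), -1) = Pow(Add(-228568, -720178), -1) = Pow(-948746, -1) = Rational(-1, 948746)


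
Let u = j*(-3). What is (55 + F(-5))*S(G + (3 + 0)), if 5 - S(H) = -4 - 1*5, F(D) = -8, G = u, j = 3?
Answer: 658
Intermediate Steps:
u = -9 (u = 3*(-3) = -9)
G = -9
S(H) = 14 (S(H) = 5 - (-4 - 1*5) = 5 - (-4 - 5) = 5 - 1*(-9) = 5 + 9 = 14)
(55 + F(-5))*S(G + (3 + 0)) = (55 - 8)*14 = 47*14 = 658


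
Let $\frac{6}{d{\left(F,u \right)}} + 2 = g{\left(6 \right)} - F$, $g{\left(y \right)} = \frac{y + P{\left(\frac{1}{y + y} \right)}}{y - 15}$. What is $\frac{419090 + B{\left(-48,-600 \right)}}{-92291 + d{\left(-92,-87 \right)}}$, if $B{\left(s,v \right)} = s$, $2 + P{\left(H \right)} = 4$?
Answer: $- \frac{84017921}{18504332} \approx -4.5404$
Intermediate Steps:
$P{\left(H \right)} = 2$ ($P{\left(H \right)} = -2 + 4 = 2$)
$g{\left(y \right)} = \frac{2 + y}{-15 + y}$ ($g{\left(y \right)} = \frac{y + 2}{y - 15} = \frac{2 + y}{-15 + y}$)
$d{\left(F,u \right)} = \frac{6}{- \frac{26}{9} - F}$ ($d{\left(F,u \right)} = \frac{6}{-2 - \left(F - \frac{2 + 6}{-15 + 6}\right)} = \frac{6}{-2 - \left(F - \frac{1}{-9} \cdot 8\right)} = \frac{6}{-2 - \left(\frac{8}{9} + F\right)} = \frac{6}{- \frac{26}{9} - F}$)
$\frac{419090 + B{\left(-48,-600 \right)}}{-92291 + d{\left(-92,-87 \right)}} = \frac{419090 - 48}{-92291 - \frac{54}{26 + 9 \left(-92\right)}} = \frac{419042}{-92291 - \frac{54}{26 - 828}} = \frac{419042}{-92291 - \frac{54}{-802}} = \frac{419042}{-92291 - - \frac{27}{401}} = \frac{419042}{-92291 + \frac{27}{401}} = \frac{419042}{- \frac{37008664}{401}} = 419042 \left(- \frac{401}{37008664}\right) = - \frac{84017921}{18504332}$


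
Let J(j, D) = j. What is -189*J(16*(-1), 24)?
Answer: 3024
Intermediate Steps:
-189*J(16*(-1), 24) = -3024*(-1) = -189*(-16) = 3024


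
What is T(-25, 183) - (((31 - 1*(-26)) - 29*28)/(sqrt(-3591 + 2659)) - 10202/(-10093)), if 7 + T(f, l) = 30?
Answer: 221937/10093 - 755*I*sqrt(233)/466 ≈ 21.989 - 24.731*I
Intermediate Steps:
T(f, l) = 23 (T(f, l) = -7 + 30 = 23)
T(-25, 183) - (((31 - 1*(-26)) - 29*28)/(sqrt(-3591 + 2659)) - 10202/(-10093)) = 23 - (((31 - 1*(-26)) - 29*28)/(sqrt(-3591 + 2659)) - 10202/(-10093)) = 23 - (((31 + 26) - 812)/(sqrt(-932)) - 10202*(-1/10093)) = 23 - ((57 - 812)/((2*I*sqrt(233))) + 10202/10093) = 23 - (-(-755)*I*sqrt(233)/466 + 10202/10093) = 23 - (755*I*sqrt(233)/466 + 10202/10093) = 23 - (10202/10093 + 755*I*sqrt(233)/466) = 23 + (-10202/10093 - 755*I*sqrt(233)/466) = 221937/10093 - 755*I*sqrt(233)/466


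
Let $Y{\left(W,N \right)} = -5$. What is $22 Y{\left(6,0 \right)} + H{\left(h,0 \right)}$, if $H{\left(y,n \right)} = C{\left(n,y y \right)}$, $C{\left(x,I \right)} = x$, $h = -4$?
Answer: $-110$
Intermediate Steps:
$H{\left(y,n \right)} = n$
$22 Y{\left(6,0 \right)} + H{\left(h,0 \right)} = 22 \left(-5\right) + 0 = -110 + 0 = -110$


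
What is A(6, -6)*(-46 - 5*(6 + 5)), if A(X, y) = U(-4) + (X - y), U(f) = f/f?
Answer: -1313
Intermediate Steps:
U(f) = 1
A(X, y) = 1 + X - y (A(X, y) = 1 + (X - y) = 1 + X - y)
A(6, -6)*(-46 - 5*(6 + 5)) = (1 + 6 - 1*(-6))*(-46 - 5*(6 + 5)) = (1 + 6 + 6)*(-46 - 5*11) = 13*(-46 - 55) = 13*(-101) = -1313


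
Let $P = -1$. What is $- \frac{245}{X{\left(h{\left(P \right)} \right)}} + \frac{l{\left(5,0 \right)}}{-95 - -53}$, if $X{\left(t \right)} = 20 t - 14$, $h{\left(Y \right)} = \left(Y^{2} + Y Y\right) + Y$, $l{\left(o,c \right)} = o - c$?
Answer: $- \frac{860}{21} \approx -40.952$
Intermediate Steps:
$h{\left(Y \right)} = Y + 2 Y^{2}$ ($h{\left(Y \right)} = \left(Y^{2} + Y^{2}\right) + Y = 2 Y^{2} + Y = Y + 2 Y^{2}$)
$X{\left(t \right)} = -14 + 20 t$
$- \frac{245}{X{\left(h{\left(P \right)} \right)}} + \frac{l{\left(5,0 \right)}}{-95 - -53} = - \frac{245}{-14 + 20 \left(- (1 + 2 \left(-1\right))\right)} + \frac{5 - 0}{-95 - -53} = - \frac{245}{-14 + 20 \left(- (1 - 2)\right)} + \frac{5 + 0}{-95 + 53} = - \frac{245}{-14 + 20 \left(\left(-1\right) \left(-1\right)\right)} + \frac{5}{-42} = - \frac{245}{-14 + 20 \cdot 1} + 5 \left(- \frac{1}{42}\right) = - \frac{245}{-14 + 20} - \frac{5}{42} = - \frac{245}{6} - \frac{5}{42} = - \frac{860}{21}$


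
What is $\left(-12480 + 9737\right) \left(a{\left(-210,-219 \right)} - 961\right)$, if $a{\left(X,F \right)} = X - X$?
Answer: $2636023$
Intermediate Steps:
$a{\left(X,F \right)} = 0$
$\left(-12480 + 9737\right) \left(a{\left(-210,-219 \right)} - 961\right) = \left(-12480 + 9737\right) \left(0 - 961\right) = \left(-2743\right) \left(-961\right) = 2636023$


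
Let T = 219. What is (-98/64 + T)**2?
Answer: 48427681/1024 ≈ 47293.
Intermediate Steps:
(-98/64 + T)**2 = (-98/64 + 219)**2 = (-98*1/64 + 219)**2 = (-49/32 + 219)**2 = (6959/32)**2 = 48427681/1024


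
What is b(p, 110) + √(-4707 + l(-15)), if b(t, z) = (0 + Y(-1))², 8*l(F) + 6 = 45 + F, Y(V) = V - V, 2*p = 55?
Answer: 28*I*√6 ≈ 68.586*I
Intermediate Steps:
p = 55/2 (p = (½)*55 = 55/2 ≈ 27.500)
Y(V) = 0
l(F) = 39/8 + F/8 (l(F) = -¾ + (45 + F)/8 = -¾ + (45/8 + F/8) = 39/8 + F/8)
b(t, z) = 0 (b(t, z) = (0 + 0)² = 0² = 0)
b(p, 110) + √(-4707 + l(-15)) = 0 + √(-4707 + (39/8 + (⅛)*(-15))) = 0 + √(-4707 + (39/8 - 15/8)) = 0 + √(-4707 + 3) = 0 + √(-4704) = 0 + 28*I*√6 = 28*I*√6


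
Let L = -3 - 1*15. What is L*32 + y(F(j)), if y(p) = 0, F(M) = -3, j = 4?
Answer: -576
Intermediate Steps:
L = -18 (L = -3 - 15 = -18)
L*32 + y(F(j)) = -18*32 + 0 = -576 + 0 = -576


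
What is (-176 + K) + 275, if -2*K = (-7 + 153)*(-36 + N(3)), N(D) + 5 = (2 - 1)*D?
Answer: 2873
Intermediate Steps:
N(D) = -5 + D (N(D) = -5 + (2 - 1)*D = -5 + 1*D = -5 + D)
K = 2774 (K = -(-7 + 153)*(-36 + (-5 + 3))/2 = -73*(-36 - 2) = -73*(-38) = -1/2*(-5548) = 2774)
(-176 + K) + 275 = (-176 + 2774) + 275 = 2598 + 275 = 2873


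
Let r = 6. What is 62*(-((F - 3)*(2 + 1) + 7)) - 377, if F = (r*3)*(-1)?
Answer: 3095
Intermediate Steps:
F = -18 (F = (6*3)*(-1) = 18*(-1) = -18)
62*(-((F - 3)*(2 + 1) + 7)) - 377 = 62*(-((-18 - 3)*(2 + 1) + 7)) - 377 = 62*(-(-21*3 + 7)) - 377 = 62*(-(-63 + 7)) - 377 = 62*(-1*(-56)) - 377 = 62*56 - 377 = 3472 - 377 = 3095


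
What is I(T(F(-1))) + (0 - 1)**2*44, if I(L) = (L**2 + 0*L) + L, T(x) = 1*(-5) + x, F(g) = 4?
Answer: 44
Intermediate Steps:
T(x) = -5 + x
I(L) = L + L**2 (I(L) = (L**2 + 0) + L = L**2 + L = L + L**2)
I(T(F(-1))) + (0 - 1)**2*44 = (-5 + 4)*(1 + (-5 + 4)) + (0 - 1)**2*44 = -(1 - 1) + (-1)**2*44 = -1*0 + 1*44 = 0 + 44 = 44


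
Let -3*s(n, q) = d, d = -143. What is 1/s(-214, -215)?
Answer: 3/143 ≈ 0.020979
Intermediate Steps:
s(n, q) = 143/3 (s(n, q) = -1/3*(-143) = 143/3)
1/s(-214, -215) = 1/(143/3) = 3/143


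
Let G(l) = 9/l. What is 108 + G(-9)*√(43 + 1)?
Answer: 108 - 2*√11 ≈ 101.37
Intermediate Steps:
108 + G(-9)*√(43 + 1) = 108 + (9/(-9))*√(43 + 1) = 108 + (9*(-⅑))*√44 = 108 - 2*√11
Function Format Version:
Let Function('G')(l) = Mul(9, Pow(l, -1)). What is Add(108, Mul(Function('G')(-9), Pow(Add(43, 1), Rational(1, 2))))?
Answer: Add(108, Mul(-2, Pow(11, Rational(1, 2)))) ≈ 101.37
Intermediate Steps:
Add(108, Mul(Function('G')(-9), Pow(Add(43, 1), Rational(1, 2)))) = Add(108, Mul(Mul(9, Pow(-9, -1)), Pow(Add(43, 1), Rational(1, 2)))) = Add(108, Mul(Mul(9, Rational(-1, 9)), Pow(44, Rational(1, 2)))) = Add(108, Mul(-1, Mul(2, Pow(11, Rational(1, 2))))) = Add(108, Mul(-2, Pow(11, Rational(1, 2))))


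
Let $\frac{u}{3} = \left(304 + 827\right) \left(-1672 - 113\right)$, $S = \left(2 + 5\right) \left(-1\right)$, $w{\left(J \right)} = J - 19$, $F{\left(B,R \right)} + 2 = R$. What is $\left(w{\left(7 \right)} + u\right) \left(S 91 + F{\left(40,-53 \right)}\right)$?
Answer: $4191109764$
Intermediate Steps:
$F{\left(B,R \right)} = -2 + R$
$w{\left(J \right)} = -19 + J$
$S = -7$ ($S = 7 \left(-1\right) = -7$)
$u = -6056505$ ($u = 3 \left(304 + 827\right) \left(-1672 - 113\right) = 3 \cdot 1131 \left(-1785\right) = 3 \left(-2018835\right) = -6056505$)
$\left(w{\left(7 \right)} + u\right) \left(S 91 + F{\left(40,-53 \right)}\right) = \left(\left(-19 + 7\right) - 6056505\right) \left(\left(-7\right) 91 - 55\right) = \left(-12 - 6056505\right) \left(-637 - 55\right) = \left(-6056517\right) \left(-692\right) = 4191109764$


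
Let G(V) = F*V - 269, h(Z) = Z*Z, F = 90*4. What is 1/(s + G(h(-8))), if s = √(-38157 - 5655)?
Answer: 22771/518562253 - 6*I*√1217/518562253 ≈ 4.3912e-5 - 4.0364e-7*I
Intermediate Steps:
F = 360
s = 6*I*√1217 (s = √(-43812) = 6*I*√1217 ≈ 209.31*I)
h(Z) = Z²
G(V) = -269 + 360*V (G(V) = 360*V - 269 = -269 + 360*V)
1/(s + G(h(-8))) = 1/(6*I*√1217 + (-269 + 360*(-8)²)) = 1/(6*I*√1217 + (-269 + 360*64)) = 1/(6*I*√1217 + (-269 + 23040)) = 1/(6*I*√1217 + 22771) = 1/(22771 + 6*I*√1217)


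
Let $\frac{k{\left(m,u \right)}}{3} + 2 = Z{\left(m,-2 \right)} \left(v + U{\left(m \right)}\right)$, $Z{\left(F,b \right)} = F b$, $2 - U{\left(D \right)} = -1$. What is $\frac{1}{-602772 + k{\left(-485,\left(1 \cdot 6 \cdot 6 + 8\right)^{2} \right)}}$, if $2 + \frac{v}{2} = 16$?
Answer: $- \frac{1}{512568} \approx -1.951 \cdot 10^{-6}$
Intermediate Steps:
$v = 28$ ($v = -4 + 2 \cdot 16 = -4 + 32 = 28$)
$U{\left(D \right)} = 3$ ($U{\left(D \right)} = 2 - -1 = 2 + 1 = 3$)
$k{\left(m,u \right)} = -6 - 186 m$ ($k{\left(m,u \right)} = -6 + 3 m \left(-2\right) \left(28 + 3\right) = -6 + 3 - 2 m 31 = -6 + 3 \left(- 62 m\right) = -6 - 186 m$)
$\frac{1}{-602772 + k{\left(-485,\left(1 \cdot 6 \cdot 6 + 8\right)^{2} \right)}} = \frac{1}{-602772 - -90204} = \frac{1}{-602772 + \left(-6 + 90210\right)} = \frac{1}{-602772 + 90204} = \frac{1}{-512568} = - \frac{1}{512568}$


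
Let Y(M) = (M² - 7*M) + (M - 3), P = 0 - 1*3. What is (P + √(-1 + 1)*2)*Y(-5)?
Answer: -156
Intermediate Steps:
P = -3 (P = 0 - 3 = -3)
Y(M) = -3 + M² - 6*M (Y(M) = (M² - 7*M) + (-3 + M) = -3 + M² - 6*M)
(P + √(-1 + 1)*2)*Y(-5) = (-3 + √(-1 + 1)*2)*(-3 + (-5)² - 6*(-5)) = (-3 + √0*2)*(-3 + 25 + 30) = (-3 + 0*2)*52 = (-3 + 0)*52 = -3*52 = -156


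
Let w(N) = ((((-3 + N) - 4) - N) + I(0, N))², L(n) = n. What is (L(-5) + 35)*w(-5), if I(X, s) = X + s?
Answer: 4320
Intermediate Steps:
w(N) = (-7 + N)² (w(N) = ((((-3 + N) - 4) - N) + (0 + N))² = (((-7 + N) - N) + N)² = (-7 + N)²)
(L(-5) + 35)*w(-5) = (-5 + 35)*(-7 - 5)² = 30*(-12)² = 30*144 = 4320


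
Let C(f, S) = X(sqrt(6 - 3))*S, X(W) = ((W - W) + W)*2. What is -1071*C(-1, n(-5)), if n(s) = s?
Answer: 10710*sqrt(3) ≈ 18550.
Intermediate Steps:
X(W) = 2*W (X(W) = (0 + W)*2 = W*2 = 2*W)
C(f, S) = 2*S*sqrt(3) (C(f, S) = (2*sqrt(6 - 3))*S = (2*sqrt(3))*S = 2*S*sqrt(3))
-1071*C(-1, n(-5)) = -2142*(-5)*sqrt(3) = -(-10710)*sqrt(3) = 10710*sqrt(3)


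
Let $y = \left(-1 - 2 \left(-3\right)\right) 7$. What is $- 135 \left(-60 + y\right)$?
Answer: $3375$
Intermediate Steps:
$y = 35$ ($y = \left(-1 - -6\right) 7 = \left(-1 + 6\right) 7 = 5 \cdot 7 = 35$)
$- 135 \left(-60 + y\right) = - 135 \left(-60 + 35\right) = \left(-135\right) \left(-25\right) = 3375$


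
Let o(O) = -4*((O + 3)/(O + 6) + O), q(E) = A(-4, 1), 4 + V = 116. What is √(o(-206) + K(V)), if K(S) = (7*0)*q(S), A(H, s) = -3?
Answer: √81994/10 ≈ 28.635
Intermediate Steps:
V = 112 (V = -4 + 116 = 112)
q(E) = -3
K(S) = 0 (K(S) = (7*0)*(-3) = 0*(-3) = 0)
o(O) = -4*O - 4*(3 + O)/(6 + O) (o(O) = -4*((3 + O)/(6 + O) + O) = -4*(O + (3 + O)/(6 + O)) = -4*O - 4*(3 + O)/(6 + O))
√(o(-206) + K(V)) = √(4*(-3 - 1*(-206)² - 7*(-206))/(6 - 206) + 0) = √(4*(-3 - 1*42436 + 1442)/(-200) + 0) = √(4*(-1/200)*(-3 - 42436 + 1442) + 0) = √(4*(-1/200)*(-40997) + 0) = √(40997/50 + 0) = √(40997/50) = √81994/10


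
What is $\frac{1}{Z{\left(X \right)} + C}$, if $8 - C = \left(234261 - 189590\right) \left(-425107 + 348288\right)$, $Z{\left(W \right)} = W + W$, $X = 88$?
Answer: $\frac{1}{3431581733} \approx 2.9141 \cdot 10^{-10}$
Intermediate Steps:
$Z{\left(W \right)} = 2 W$
$C = 3431581557$ ($C = 8 - \left(234261 - 189590\right) \left(-425107 + 348288\right) = 8 - 44671 \left(-76819\right) = 8 - -3431581549 = 8 + 3431581549 = 3431581557$)
$\frac{1}{Z{\left(X \right)} + C} = \frac{1}{2 \cdot 88 + 3431581557} = \frac{1}{176 + 3431581557} = \frac{1}{3431581733}$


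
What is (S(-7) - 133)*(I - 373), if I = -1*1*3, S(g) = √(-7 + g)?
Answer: 50008 - 376*I*√14 ≈ 50008.0 - 1406.9*I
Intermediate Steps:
I = -3 (I = -1*3 = -3)
(S(-7) - 133)*(I - 373) = (√(-7 - 7) - 133)*(-3 - 373) = (√(-14) - 133)*(-376) = (I*√14 - 133)*(-376) = (-133 + I*√14)*(-376) = 50008 - 376*I*√14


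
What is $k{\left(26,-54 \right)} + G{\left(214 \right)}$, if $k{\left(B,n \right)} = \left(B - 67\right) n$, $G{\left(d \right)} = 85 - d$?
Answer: $2085$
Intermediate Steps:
$k{\left(B,n \right)} = n \left(-67 + B\right)$ ($k{\left(B,n \right)} = \left(-67 + B\right) n = n \left(-67 + B\right)$)
$k{\left(26,-54 \right)} + G{\left(214 \right)} = - 54 \left(-67 + 26\right) + \left(85 - 214\right) = \left(-54\right) \left(-41\right) + \left(85 - 214\right) = 2214 - 129 = 2085$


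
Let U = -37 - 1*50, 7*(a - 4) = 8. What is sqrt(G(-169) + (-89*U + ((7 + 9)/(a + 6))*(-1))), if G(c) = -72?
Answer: sqrt(11665407)/39 ≈ 87.576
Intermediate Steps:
a = 36/7 (a = 4 + (1/7)*8 = 4 + 8/7 = 36/7 ≈ 5.1429)
U = -87 (U = -37 - 50 = -87)
sqrt(G(-169) + (-89*U + ((7 + 9)/(a + 6))*(-1))) = sqrt(-72 + (-89*(-87) + ((7 + 9)/(36/7 + 6))*(-1))) = sqrt(-72 + (7743 + (16/(78/7))*(-1))) = sqrt(-72 + (7743 + (16*(7/78))*(-1))) = sqrt(-72 + (7743 + (56/39)*(-1))) = sqrt(-72 + (7743 - 56/39)) = sqrt(-72 + 301921/39) = sqrt(299113/39) = sqrt(11665407)/39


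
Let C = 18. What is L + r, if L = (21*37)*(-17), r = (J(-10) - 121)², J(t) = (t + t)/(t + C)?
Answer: 8173/4 ≈ 2043.3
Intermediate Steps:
J(t) = 2*t/(18 + t) (J(t) = (t + t)/(t + 18) = (2*t)/(18 + t) = 2*t/(18 + t))
r = 61009/4 (r = (2*(-10)/(18 - 10) - 121)² = (2*(-10)/8 - 121)² = (2*(-10)*(⅛) - 121)² = (-5/2 - 121)² = (-247/2)² = 61009/4 ≈ 15252.)
L = -13209 (L = 777*(-17) = -13209)
L + r = -13209 + 61009/4 = 8173/4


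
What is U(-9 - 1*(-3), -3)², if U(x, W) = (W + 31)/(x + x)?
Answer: 49/9 ≈ 5.4444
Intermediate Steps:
U(x, W) = (31 + W)/(2*x) (U(x, W) = (31 + W)/((2*x)) = (31 + W)*(1/(2*x)) = (31 + W)/(2*x))
U(-9 - 1*(-3), -3)² = ((31 - 3)/(2*(-9 - 1*(-3))))² = ((½)*28/(-9 + 3))² = ((½)*28/(-6))² = ((½)*(-⅙)*28)² = (-7/3)² = 49/9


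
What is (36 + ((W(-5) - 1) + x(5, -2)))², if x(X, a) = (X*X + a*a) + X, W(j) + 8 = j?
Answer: 3136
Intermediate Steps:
W(j) = -8 + j
x(X, a) = X + X² + a² (x(X, a) = (X² + a²) + X = X + X² + a²)
(36 + ((W(-5) - 1) + x(5, -2)))² = (36 + (((-8 - 5) - 1) + (5 + 5² + (-2)²)))² = (36 + ((-13 - 1) + (5 + 25 + 4)))² = (36 + (-14 + 34))² = (36 + 20)² = 56² = 3136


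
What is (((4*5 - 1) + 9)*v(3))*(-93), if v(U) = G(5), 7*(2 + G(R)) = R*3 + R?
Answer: -2232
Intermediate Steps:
G(R) = -2 + 4*R/7 (G(R) = -2 + (R*3 + R)/7 = -2 + (3*R + R)/7 = -2 + (4*R)/7 = -2 + 4*R/7)
v(U) = 6/7 (v(U) = -2 + (4/7)*5 = -2 + 20/7 = 6/7)
(((4*5 - 1) + 9)*v(3))*(-93) = (((4*5 - 1) + 9)*(6/7))*(-93) = (((20 - 1) + 9)*(6/7))*(-93) = ((19 + 9)*(6/7))*(-93) = (28*(6/7))*(-93) = 24*(-93) = -2232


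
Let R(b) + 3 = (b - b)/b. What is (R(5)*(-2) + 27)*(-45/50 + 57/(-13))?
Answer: -22671/130 ≈ -174.39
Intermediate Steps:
R(b) = -3 (R(b) = -3 + (b - b)/b = -3 + 0/b = -3 + 0 = -3)
(R(5)*(-2) + 27)*(-45/50 + 57/(-13)) = (-3*(-2) + 27)*(-45/50 + 57/(-13)) = (6 + 27)*(-45*1/50 + 57*(-1/13)) = 33*(-9/10 - 57/13) = 33*(-687/130) = -22671/130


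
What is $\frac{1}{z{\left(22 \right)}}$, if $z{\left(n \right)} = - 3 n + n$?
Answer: $- \frac{1}{44} \approx -0.022727$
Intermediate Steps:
$z{\left(n \right)} = - 2 n$
$\frac{1}{z{\left(22 \right)}} = \frac{1}{\left(-2\right) 22} = \frac{1}{-44} = - \frac{1}{44}$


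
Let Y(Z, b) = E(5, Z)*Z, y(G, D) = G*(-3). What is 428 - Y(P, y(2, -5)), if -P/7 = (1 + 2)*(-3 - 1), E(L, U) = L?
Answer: 8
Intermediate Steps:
y(G, D) = -3*G
P = 84 (P = -7*(1 + 2)*(-3 - 1) = -21*(-4) = -7*(-12) = 84)
Y(Z, b) = 5*Z
428 - Y(P, y(2, -5)) = 428 - 5*84 = 428 - 1*420 = 428 - 420 = 8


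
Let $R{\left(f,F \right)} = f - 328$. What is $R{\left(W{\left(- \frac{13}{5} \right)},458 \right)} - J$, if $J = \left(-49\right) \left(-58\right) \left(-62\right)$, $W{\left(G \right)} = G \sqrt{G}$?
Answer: $175876 - \frac{13 i \sqrt{65}}{25} \approx 1.7588 \cdot 10^{5} - 4.1924 i$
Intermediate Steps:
$W{\left(G \right)} = G^{\frac{3}{2}}$
$R{\left(f,F \right)} = -328 + f$
$J = -176204$ ($J = 2842 \left(-62\right) = -176204$)
$R{\left(W{\left(- \frac{13}{5} \right)},458 \right)} - J = \left(-328 + \left(- \frac{13}{5}\right)^{\frac{3}{2}}\right) - -176204 = \left(-328 + \left(\left(-13\right) \frac{1}{5}\right)^{\frac{3}{2}}\right) + 176204 = \left(-328 + \left(- \frac{13}{5}\right)^{\frac{3}{2}}\right) + 176204 = \left(-328 - \frac{13 i \sqrt{65}}{25}\right) + 176204 = 175876 - \frac{13 i \sqrt{65}}{25}$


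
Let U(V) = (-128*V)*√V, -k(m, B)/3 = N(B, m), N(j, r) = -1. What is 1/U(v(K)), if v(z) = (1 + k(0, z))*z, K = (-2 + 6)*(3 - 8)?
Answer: -I*√5/204800 ≈ -1.0918e-5*I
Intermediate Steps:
K = -20 (K = 4*(-5) = -20)
k(m, B) = 3 (k(m, B) = -3*(-1) = 3)
v(z) = 4*z (v(z) = (1 + 3)*z = 4*z)
U(V) = -128*V^(3/2)
1/U(v(K)) = 1/(-128*(-320*I*√5)) = 1/(-(-40960)*I*√5) = 1/(40960*I*√5) = -I*√5/204800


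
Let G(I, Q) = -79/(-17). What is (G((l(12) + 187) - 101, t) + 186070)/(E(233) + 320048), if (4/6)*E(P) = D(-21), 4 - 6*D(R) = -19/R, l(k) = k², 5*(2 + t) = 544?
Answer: 265714596/457029649 ≈ 0.58139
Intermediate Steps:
t = 534/5 (t = -2 + (⅕)*544 = -2 + 544/5 = 534/5 ≈ 106.80)
D(R) = ⅔ + 19/(6*R) (D(R) = ⅔ - (-19)/(6*R) = ⅔ + 19/(6*R))
E(P) = 65/84 (E(P) = 3*((⅙)*(19 + 4*(-21))/(-21))/2 = 3*((⅙)*(-1/21)*(19 - 84))/2 = 3*((⅙)*(-1/21)*(-65))/2 = (3/2)*(65/126) = 65/84)
G(I, Q) = 79/17 (G(I, Q) = -79*(-1/17) = 79/17)
(G((l(12) + 187) - 101, t) + 186070)/(E(233) + 320048) = (79/17 + 186070)/(65/84 + 320048) = 3163269/(17*(26884097/84)) = (3163269/17)*(84/26884097) = 265714596/457029649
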